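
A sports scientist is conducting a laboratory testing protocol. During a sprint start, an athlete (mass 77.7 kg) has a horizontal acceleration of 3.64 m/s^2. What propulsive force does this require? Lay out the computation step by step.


Propulsive force = mass * acceleration
= 77.7 kg * 3.64 m/s^2
= 282.83 N

282.83 N


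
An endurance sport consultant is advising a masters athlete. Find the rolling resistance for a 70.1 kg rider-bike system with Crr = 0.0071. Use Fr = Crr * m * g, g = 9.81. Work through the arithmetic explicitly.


m * g = 70.1 * 9.81 = 687.681 N
Fr = 0.0071 * 687.681 = 4.883 N

4.883 N


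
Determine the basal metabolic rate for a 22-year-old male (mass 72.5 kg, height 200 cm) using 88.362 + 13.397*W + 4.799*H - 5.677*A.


BMR = 88.362 + 13.397*72.5 + 4.799*200 - 5.677*22
= 1894.55 kcal/day

1894.55 kcal/day


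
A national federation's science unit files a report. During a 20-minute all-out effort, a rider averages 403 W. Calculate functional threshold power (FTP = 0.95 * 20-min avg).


FTP = 0.95 * 403
= 382.85 W

382.85 W


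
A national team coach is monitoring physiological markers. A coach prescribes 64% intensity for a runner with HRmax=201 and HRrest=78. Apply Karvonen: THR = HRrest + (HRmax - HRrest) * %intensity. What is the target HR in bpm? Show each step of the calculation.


Heart rate reserve = 201 - 78 = 123
Intensity fraction = 64 / 100 = 0.64
THR = 78 + 123 * 0.64 = 156.72 bpm

156.72 bpm


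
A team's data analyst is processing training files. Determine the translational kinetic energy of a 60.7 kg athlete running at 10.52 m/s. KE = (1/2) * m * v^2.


KE = 0.5 * m * v^2
= 0.5 * 60.7 * 10.52^2
= 0.5 * 60.7 * 110.6704
= 3358.85 J

3358.85 J


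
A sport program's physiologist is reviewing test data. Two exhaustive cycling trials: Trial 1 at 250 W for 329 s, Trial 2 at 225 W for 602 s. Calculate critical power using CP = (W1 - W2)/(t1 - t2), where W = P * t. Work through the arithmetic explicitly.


W1 = 250 * 329 = 82250 J
W2 = 225 * 602 = 135450 J
CP = (82250 - 135450) / (329 - 602)
= -53200 / -273
= 194.87 W

194.87 W


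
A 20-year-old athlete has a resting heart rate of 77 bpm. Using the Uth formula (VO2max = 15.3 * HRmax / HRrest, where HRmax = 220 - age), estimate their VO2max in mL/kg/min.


HRmax = 220 - 20 = 200 bpm
Ratio = HRmax / HRrest = 200 / 77 = 2.5974
VO2max = 15.3 * 2.5974 = 39.74 mL/kg/min

39.74 mL/kg/min


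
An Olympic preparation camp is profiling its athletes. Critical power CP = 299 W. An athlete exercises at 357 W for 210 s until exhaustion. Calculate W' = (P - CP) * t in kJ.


P - CP = 357 - 299 = 58 W
W' = 58 * 210 = 12180 J
= 12180 / 1000 = 12.18 kJ

12.18 kJ


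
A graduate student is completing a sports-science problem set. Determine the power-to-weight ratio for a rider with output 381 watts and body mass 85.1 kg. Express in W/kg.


P/W = 381 / 85.1 = 4.477 W/kg

4.477 W/kg


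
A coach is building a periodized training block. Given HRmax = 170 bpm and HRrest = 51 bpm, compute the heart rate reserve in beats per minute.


Heart rate reserve = maximum HR minus resting HR
HRR = 170 - 51 = 119 bpm

119 bpm


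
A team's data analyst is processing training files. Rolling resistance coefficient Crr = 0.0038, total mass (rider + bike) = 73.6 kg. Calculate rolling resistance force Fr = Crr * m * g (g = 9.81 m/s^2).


Fr = Crr * m * g
= 0.0038 * 73.6 * 9.81
= 2.744 N

2.744 N


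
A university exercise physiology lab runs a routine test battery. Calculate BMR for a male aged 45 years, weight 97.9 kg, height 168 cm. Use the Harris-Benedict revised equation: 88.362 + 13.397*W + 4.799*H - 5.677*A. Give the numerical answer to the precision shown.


Substituting values:
W term = 13.397 * 97.9 = 1311.5663
H term = 4.799 * 168 = 806.232
A term = 5.677 * 45 = 255.465
BMR = 1950.7 kcal/day

1950.7 kcal/day


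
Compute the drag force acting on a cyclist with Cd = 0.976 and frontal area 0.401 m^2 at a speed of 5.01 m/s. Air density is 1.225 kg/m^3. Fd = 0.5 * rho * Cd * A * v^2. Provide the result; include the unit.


Step 1: v^2 = 25.1001
Step 2: Fd = 0.5 * 1.225 * 0.976 * 0.401 * 25.1001
= 6.017 N

6.017 N


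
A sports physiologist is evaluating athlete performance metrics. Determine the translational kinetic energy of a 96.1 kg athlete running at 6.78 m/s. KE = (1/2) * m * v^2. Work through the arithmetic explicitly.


KE = 0.5 * m * v^2
= 0.5 * 96.1 * 6.78^2
= 0.5 * 96.1 * 45.9684
= 2208.78 J

2208.78 J


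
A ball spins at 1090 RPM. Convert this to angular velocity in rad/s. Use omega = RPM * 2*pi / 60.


omega = 1090 * 2 * pi / 60
= 1090 * 6.28318531 / 60
= 6848.672 / 60
= 114.145 rad/s

114.145 rad/s


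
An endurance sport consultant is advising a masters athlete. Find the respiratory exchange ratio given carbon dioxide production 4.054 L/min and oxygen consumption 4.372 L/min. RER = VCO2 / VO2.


VCO2 = 4.054 L/min
VO2 = 4.372 L/min
RER = 4.054 / 4.372 = 0.9273

0.9273


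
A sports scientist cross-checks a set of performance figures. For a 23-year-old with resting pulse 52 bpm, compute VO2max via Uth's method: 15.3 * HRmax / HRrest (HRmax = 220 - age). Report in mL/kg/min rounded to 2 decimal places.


Step 1: HRmax = 220 - 23 = 197 bpm
Step 2: Ratio = 197 / 52 = 3.7885
Step 3: VO2max = 15.3 * 3.7885 = 57.96 mL/kg/min

57.96 mL/kg/min


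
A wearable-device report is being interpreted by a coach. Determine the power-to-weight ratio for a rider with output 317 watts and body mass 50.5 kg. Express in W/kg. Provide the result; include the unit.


P/W = 317 / 50.5 = 6.277 W/kg

6.277 W/kg


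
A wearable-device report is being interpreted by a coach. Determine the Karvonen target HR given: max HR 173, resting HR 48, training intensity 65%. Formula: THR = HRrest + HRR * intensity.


HRR = HRmax - HRrest = 173 - 48 = 125
THR = 48 + 125 * 0.65
= 129.25 bpm

129.25 bpm


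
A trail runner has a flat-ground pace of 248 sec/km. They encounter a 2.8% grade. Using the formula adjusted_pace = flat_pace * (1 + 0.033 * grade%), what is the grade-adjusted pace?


Grade factor = 1 + 0.033 * 2.8 = 1.0924
Adjusted = 248 * 1.0924 = 270.92 sec/km

270.92 s/km


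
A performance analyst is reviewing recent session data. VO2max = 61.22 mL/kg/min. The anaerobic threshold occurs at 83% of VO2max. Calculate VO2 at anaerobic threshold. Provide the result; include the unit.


AT fraction = 83 / 100 = 0.83
AT VO2 = 61.22 * 0.83
= 50.81 mL/kg/min

50.81 mL/kg/min


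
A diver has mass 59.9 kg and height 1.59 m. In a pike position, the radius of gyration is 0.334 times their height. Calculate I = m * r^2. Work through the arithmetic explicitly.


r = 0.334 * 1.59 = 0.53106 m
I = m * r^2 = 59.9 * 0.282025 = 16.893 kg*m^2

16.893 kg*m^2


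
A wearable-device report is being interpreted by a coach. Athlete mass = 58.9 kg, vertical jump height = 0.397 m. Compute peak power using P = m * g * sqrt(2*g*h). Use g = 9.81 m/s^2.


sqrt(2 * 9.81 * 0.397) = sqrt(7.78914) = 2.790903 m/s
P = 58.9 * 9.81 * 2.790903
= 1612.61 W

1612.61 W


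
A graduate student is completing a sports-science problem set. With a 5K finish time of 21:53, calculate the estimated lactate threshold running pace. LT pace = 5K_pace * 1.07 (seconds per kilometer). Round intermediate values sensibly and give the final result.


Race duration = 1313 s for 5 km
Average pace = 1313 / 5 = 262.6 s/km
LT pace = 262.6 * 1.07
= 280.98 s/km

280.98 s/km


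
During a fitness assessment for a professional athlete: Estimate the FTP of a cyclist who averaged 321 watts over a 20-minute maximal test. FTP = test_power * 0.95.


FTP = 321 * 0.95 = 304.95 W

304.95 W


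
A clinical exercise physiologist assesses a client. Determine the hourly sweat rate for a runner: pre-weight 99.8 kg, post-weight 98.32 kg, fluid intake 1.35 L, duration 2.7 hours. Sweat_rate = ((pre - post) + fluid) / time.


Mass lost = 99.8 - 98.32 = 1.48 kg
Add fluid consumed: 1.48 + 1.35 = 2.83 L total sweat
Sweat rate = 2.83 / 2.7 = 1.048 L/h

1.048 L/h


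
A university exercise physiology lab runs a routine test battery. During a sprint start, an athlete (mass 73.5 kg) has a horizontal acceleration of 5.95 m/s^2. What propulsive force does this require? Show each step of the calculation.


Propulsive force = mass * acceleration
= 73.5 kg * 5.95 m/s^2
= 437.33 N

437.33 N


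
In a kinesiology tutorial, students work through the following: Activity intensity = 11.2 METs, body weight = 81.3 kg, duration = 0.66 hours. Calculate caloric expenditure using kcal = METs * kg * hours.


kcal = 11.2 * 81.3 * 0.66
= 910.56 * 0.66
= 600.97 kcal

600.97 kcal


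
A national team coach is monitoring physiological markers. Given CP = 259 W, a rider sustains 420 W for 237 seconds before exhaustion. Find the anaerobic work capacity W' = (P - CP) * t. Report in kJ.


Excess power = 420 - 259 = 161 W
Work above CP = 161 * 237 = 38157 J
W' = 38.157 kJ

38.157 kJ


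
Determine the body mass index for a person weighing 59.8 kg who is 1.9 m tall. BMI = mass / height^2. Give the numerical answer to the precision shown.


BMI = mass / height^2
= 59.8 / 1.9^2
= 59.8 / 3.61
= 16.57 kg/m^2

16.57 kg/m^2


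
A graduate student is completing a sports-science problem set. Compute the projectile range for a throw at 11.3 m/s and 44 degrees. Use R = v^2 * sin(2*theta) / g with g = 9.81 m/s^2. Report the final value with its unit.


Two times the angle = 88 degrees
sin(88) = 0.999391
R = 127.69 * 0.999391 / 9.81 = 13.008 m

13.008 m


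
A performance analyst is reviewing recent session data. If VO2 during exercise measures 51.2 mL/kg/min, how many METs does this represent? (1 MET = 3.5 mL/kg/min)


METs = VO2 / 3.5 = 51.2 / 3.5 = 14.63

14.63 METs


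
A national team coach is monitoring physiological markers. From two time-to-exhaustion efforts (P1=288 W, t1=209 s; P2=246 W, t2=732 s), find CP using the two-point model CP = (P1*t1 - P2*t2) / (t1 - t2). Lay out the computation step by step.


Work in trial 1 = 60192 J
Work in trial 2 = 180072 J
Delta work = -119880 J
Delta time = -523 s
CP = -119880 / -523 = 229.22 W

229.22 W


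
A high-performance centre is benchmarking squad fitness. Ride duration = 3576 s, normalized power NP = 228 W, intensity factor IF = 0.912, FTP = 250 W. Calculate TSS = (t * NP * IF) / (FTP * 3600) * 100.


Numerator = 3576 * 228 * 0.912 = 743579.136
Denominator = 250 * 3600 = 900000
TSS = 743579.136 / 900000 * 100
= 82.62

82.62 TSS


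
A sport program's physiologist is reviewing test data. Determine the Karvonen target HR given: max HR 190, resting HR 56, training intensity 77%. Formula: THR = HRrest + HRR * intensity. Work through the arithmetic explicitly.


HRR = HRmax - HRrest = 190 - 56 = 134
THR = 56 + 134 * 0.77
= 159.18 bpm

159.18 bpm


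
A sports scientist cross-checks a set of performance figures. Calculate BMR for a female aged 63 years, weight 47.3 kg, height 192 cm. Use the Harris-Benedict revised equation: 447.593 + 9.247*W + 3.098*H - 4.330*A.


Substituting values:
W term = 9.247 * 47.3 = 437.3831
H term = 3.098 * 192 = 594.816
A term = 4.330 * 63 = 272.79
BMR = 1207.0 kcal/day

1207.0 kcal/day


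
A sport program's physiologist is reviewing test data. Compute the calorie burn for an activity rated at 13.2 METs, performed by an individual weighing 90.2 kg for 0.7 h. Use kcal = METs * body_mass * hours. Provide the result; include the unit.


Product of METs and mass = 13.2 * 90.2 = 1190.64
Total kcal = 1190.64 * 0.7 = 833.45 kcal

833.45 kcal


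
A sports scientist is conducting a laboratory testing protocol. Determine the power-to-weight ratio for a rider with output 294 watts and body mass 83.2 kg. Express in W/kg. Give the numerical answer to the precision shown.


P/W = 294 / 83.2 = 3.534 W/kg

3.534 W/kg


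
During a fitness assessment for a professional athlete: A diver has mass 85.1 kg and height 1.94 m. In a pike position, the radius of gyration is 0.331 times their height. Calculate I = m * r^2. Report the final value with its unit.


r = 0.331 * 1.94 = 0.64214 m
I = m * r^2 = 85.1 * 0.412344 = 35.09 kg*m^2

35.09 kg*m^2


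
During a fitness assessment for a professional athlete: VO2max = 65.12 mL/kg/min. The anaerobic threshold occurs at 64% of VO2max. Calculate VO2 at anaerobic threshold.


AT fraction = 64 / 100 = 0.64
AT VO2 = 65.12 * 0.64
= 41.68 mL/kg/min

41.68 mL/kg/min


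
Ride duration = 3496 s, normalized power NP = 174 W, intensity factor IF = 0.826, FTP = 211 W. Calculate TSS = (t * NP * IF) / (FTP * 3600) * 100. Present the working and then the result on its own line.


Numerator = 3496 * 174 * 0.826 = 502459.104
Denominator = 211 * 3600 = 759600
TSS = 502459.104 / 759600 * 100
= 66.15

66.15 TSS


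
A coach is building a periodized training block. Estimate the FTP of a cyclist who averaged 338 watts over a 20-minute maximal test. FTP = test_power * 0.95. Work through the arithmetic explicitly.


FTP = 338 * 0.95 = 321.1 W

321.1 W


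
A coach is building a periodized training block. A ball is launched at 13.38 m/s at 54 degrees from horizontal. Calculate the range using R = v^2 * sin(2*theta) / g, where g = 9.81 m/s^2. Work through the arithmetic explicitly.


sin(2 * 54) = sin(108) = 0.951057
v^2 = 13.38^2 = 179.0244
R = 179.0244 * 0.951057 / 9.81
= 17.356 m

17.356 m


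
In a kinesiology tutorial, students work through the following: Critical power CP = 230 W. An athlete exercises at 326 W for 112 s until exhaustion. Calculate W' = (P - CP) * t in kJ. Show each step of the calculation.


P - CP = 326 - 230 = 96 W
W' = 96 * 112 = 10752 J
= 10752 / 1000 = 10.752 kJ

10.752 kJ


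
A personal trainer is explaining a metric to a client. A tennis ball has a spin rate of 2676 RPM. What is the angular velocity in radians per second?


Convert RPM to rad/s: multiply by 2*pi and divide by 60
omega = 2676 * 2 * pi / 60
= 280.23 rad/s

280.23 rad/s


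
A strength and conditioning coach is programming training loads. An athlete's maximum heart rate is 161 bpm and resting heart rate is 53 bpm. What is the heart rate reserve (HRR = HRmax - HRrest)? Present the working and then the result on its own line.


HRR = HRmax - HRrest
= 161 - 53
= 108 bpm

108 bpm


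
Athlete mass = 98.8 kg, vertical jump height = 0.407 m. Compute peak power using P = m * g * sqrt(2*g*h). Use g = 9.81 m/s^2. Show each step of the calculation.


sqrt(2 * 9.81 * 0.407) = sqrt(7.98534) = 2.825834 m/s
P = 98.8 * 9.81 * 2.825834
= 2738.88 W

2738.88 W


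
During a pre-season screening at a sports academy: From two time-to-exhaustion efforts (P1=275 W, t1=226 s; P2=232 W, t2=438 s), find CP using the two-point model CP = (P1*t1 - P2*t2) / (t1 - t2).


Work in trial 1 = 62150 J
Work in trial 2 = 101616 J
Delta work = -39466 J
Delta time = -212 s
CP = -39466 / -212 = 186.16 W

186.16 W


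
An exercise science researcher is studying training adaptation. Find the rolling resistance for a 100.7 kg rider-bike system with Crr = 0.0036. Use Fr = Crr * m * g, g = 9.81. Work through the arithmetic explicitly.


m * g = 100.7 * 9.81 = 987.867 N
Fr = 0.0036 * 987.867 = 3.556 N

3.556 N


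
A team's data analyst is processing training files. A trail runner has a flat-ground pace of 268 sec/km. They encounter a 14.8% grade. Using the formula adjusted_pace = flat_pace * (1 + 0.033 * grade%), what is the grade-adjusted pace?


Grade factor = 1 + 0.033 * 14.8 = 1.4884
Adjusted = 268 * 1.4884 = 398.89 sec/km

398.89 s/km


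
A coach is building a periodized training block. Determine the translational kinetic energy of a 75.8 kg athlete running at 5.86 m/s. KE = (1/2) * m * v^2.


KE = 0.5 * m * v^2
= 0.5 * 75.8 * 5.86^2
= 0.5 * 75.8 * 34.3396
= 1301.47 J

1301.47 J


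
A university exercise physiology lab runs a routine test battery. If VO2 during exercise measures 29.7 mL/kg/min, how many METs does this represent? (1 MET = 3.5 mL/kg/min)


METs = VO2 / 3.5 = 29.7 / 3.5 = 8.49

8.49 METs


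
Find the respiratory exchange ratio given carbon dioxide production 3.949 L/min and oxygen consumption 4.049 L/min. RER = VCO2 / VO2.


VCO2 = 3.949 L/min
VO2 = 4.049 L/min
RER = 3.949 / 4.049 = 0.9753

0.9753


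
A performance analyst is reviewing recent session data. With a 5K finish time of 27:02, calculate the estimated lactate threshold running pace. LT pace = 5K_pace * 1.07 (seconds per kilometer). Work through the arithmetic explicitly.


Race duration = 1622 s for 5 km
Average pace = 1622 / 5 = 324.4 s/km
LT pace = 324.4 * 1.07
= 347.11 s/km

347.11 s/km


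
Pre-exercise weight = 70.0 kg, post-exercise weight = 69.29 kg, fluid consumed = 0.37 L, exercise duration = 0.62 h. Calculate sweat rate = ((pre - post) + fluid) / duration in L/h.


Weight loss = 70.0 - 69.29 = 0.71 kg (approx L)
Total sweat = 0.71 + 0.37 = 1.08 L
Sweat rate = 1.08 / 0.62 = 1.742 L/h

1.742 L/h


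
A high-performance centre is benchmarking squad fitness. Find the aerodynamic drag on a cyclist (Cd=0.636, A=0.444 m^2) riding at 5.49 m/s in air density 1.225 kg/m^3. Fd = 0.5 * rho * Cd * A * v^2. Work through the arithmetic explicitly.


Fd = 0.5 * 1.225 * 0.636 * 0.444 * 5.49^2
= 0.5 * 1.225 * 0.636 * 0.444 * 30.1401
= 5.213 N

5.213 N


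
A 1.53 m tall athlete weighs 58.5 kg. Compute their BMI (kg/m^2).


height^2 = 2.3409 m^2
BMI = 58.5 / 2.3409 = 24.99 kg/m^2

24.99 kg/m^2


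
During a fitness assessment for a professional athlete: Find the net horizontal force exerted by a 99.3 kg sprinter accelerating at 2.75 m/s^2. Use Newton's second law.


Newton's second law: F = m * a
F = 99.3 * 2.75 = 273.08 N

273.08 N


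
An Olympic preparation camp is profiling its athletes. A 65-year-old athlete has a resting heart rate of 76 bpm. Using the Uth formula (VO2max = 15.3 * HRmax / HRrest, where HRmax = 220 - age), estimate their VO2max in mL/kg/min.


HRmax = 220 - 65 = 155 bpm
Ratio = HRmax / HRrest = 155 / 76 = 2.0395
VO2max = 15.3 * 2.0395 = 31.2 mL/kg/min

31.2 mL/kg/min


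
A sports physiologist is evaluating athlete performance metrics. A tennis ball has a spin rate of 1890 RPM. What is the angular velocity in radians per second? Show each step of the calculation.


Convert RPM to rad/s: multiply by 2*pi and divide by 60
omega = 1890 * 2 * pi / 60
= 197.92 rad/s

197.92 rad/s


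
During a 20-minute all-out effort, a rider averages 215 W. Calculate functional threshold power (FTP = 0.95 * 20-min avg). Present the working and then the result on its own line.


FTP = 0.95 * 215
= 204.25 W

204.25 W


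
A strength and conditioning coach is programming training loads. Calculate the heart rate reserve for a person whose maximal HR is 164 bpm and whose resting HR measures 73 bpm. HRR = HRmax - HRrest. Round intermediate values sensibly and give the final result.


HRmax = 164 bpm
HRrest = 73 bpm
HRR = 164 - 73 = 91 bpm

91 bpm


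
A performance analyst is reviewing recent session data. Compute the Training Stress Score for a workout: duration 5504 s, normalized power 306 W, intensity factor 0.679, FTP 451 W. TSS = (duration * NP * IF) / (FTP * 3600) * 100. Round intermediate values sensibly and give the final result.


Product = 5504 * 306 * 0.679 = 1143588.096
Base = 451 * 3600 = 1623600
TSS = 1143588.096 / 1623600 * 100 = 70.44

70.44 TSS


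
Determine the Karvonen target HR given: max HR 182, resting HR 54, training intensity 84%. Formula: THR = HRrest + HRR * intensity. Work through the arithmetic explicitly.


HRR = HRmax - HRrest = 182 - 54 = 128
THR = 54 + 128 * 0.84
= 161.52 bpm

161.52 bpm


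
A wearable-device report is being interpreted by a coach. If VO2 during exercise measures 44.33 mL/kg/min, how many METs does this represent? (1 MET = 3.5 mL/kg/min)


METs = VO2 / 3.5 = 44.33 / 3.5 = 12.67

12.67 METs


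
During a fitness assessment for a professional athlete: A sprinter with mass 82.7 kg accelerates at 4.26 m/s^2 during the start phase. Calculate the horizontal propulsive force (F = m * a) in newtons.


F = m * a
= 82.7 * 4.26
= 352.3 N

352.3 N


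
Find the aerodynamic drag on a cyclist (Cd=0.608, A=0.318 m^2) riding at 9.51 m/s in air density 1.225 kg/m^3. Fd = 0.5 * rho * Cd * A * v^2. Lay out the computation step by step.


Fd = 0.5 * 1.225 * 0.608 * 0.318 * 9.51^2
= 0.5 * 1.225 * 0.608 * 0.318 * 90.4401
= 10.71 N

10.71 N


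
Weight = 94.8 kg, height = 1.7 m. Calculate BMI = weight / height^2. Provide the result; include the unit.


height^2 = 1.7^2 = 2.89
BMI = 94.8 / 2.89 = 32.8 kg/m^2

32.8 kg/m^2


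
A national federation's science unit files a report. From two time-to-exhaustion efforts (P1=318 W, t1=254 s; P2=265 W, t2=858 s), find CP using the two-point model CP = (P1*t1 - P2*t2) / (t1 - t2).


Work in trial 1 = 80772 J
Work in trial 2 = 227370 J
Delta work = -146598 J
Delta time = -604 s
CP = -146598 / -604 = 242.71 W

242.71 W


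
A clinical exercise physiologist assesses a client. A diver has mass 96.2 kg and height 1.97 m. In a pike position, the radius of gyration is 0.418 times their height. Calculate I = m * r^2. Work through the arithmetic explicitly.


r = 0.418 * 1.97 = 0.82346 m
I = m * r^2 = 96.2 * 0.678086 = 65.232 kg*m^2

65.232 kg*m^2


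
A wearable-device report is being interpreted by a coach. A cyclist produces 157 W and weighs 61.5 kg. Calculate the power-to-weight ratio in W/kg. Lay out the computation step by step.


P/W = power / mass
= 157 / 61.5
= 2.553 W/kg

2.553 W/kg


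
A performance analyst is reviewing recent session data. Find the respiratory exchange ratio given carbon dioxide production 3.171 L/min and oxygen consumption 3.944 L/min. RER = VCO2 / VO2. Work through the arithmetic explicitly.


VCO2 = 3.171 L/min
VO2 = 3.944 L/min
RER = 3.171 / 3.944 = 0.804

0.804


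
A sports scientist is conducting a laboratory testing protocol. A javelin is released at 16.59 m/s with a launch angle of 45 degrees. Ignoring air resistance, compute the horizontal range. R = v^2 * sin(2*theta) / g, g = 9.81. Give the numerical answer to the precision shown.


Launch speed squared = 275.2281
sin(2 * 45 deg) = 1.0
Range = 275.2281 * 1.0 / 9.81
= 28.056 m

28.056 m


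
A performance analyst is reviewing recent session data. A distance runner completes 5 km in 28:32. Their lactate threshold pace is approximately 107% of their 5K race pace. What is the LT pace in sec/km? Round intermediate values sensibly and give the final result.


Convert to seconds: 28 min 32 s = 1712 s
Pace per km = 1712 / 5 = 342.4 s/km
LT pace = 342.4 * 1.07 = 366.37 s/km

366.37 s/km


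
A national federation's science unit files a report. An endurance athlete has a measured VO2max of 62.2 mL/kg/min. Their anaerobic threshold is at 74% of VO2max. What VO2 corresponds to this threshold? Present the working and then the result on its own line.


Anaerobic threshold VO2 = VO2max * 74%
= 62.2 * 0.74
= 46.03 mL/kg/min

46.03 mL/kg/min


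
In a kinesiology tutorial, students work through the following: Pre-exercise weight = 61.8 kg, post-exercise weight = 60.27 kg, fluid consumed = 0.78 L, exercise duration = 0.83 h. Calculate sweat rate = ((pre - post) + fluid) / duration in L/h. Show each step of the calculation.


Weight loss = 61.8 - 60.27 = 1.53 kg (approx L)
Total sweat = 1.53 + 0.78 = 2.31 L
Sweat rate = 2.31 / 0.83 = 2.783 L/h

2.783 L/h


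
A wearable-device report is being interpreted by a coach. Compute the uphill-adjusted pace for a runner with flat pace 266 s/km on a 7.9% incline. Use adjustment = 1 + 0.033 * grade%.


Adjustment factor = 1 + 0.033 * 7.9 = 1.2607
Grade-adjusted pace = 266 * 1.2607 = 335.35 s/km

335.35 s/km


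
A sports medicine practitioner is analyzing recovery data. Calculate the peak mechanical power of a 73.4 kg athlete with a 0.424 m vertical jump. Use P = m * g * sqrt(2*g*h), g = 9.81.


First, sqrt(2gh) = sqrt(2 * 9.81 * 0.424)
= sqrt(8.31888) = 2.884247 m/s
Power = 73.4 * 9.81 * 2.884247 = 2076.81 W

2076.81 W


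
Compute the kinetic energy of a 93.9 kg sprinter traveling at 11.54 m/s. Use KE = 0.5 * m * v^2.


Velocity squared = 133.1716
KE = 0.5 * 93.9 * 133.1716 = 6252.41 J

6252.41 J


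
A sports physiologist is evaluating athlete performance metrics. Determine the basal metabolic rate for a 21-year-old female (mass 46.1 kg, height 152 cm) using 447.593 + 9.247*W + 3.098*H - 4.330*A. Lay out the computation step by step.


BMR = 447.593 + 9.247*46.1 + 3.098*152 - 4.330*21
= 1253.85 kcal/day

1253.85 kcal/day


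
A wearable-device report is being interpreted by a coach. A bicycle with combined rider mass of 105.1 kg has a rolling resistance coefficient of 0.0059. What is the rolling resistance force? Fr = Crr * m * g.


Fr = 0.0059 * 105.1 * 9.81
= 0.62009 * 9.81
= 6.083 N

6.083 N


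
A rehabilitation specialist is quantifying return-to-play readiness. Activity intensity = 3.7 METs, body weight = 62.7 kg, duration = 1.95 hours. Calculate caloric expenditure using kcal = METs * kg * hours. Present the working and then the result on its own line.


kcal = 3.7 * 62.7 * 1.95
= 231.99 * 1.95
= 452.38 kcal

452.38 kcal


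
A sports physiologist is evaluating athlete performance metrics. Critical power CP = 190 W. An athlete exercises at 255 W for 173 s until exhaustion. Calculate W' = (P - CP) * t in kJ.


P - CP = 255 - 190 = 65 W
W' = 65 * 173 = 11245 J
= 11245 / 1000 = 11.245 kJ

11.245 kJ


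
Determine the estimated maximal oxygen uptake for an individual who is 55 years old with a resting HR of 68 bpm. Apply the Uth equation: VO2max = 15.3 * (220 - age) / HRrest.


HRmax = 220 - 55 = 165
VO2max = 15.3 * (165 / 68)
= 15.3 * 2.4265
= 37.13 mL/kg/min

37.13 mL/kg/min


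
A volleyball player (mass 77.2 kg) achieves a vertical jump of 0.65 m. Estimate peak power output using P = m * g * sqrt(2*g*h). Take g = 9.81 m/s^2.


2 * g * h = 2 * 9.81 * 0.65 = 12.753
sqrt(12.753) = 3.571134 m/s
P = 77.2 * 9.81 * 3.571134 = 2704.53 W

2704.53 W


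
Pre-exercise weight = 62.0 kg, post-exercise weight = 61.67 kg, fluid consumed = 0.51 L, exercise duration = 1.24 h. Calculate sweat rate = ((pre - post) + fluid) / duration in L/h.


Weight loss = 62.0 - 61.67 = 0.33 kg (approx L)
Total sweat = 0.33 + 0.51 = 0.84 L
Sweat rate = 0.84 / 1.24 = 0.677 L/h

0.677 L/h


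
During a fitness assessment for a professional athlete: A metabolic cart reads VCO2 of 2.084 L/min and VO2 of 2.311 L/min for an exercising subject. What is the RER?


RER = VCO2 / VO2 = 2.084 / 2.311 = 0.9018

0.9018


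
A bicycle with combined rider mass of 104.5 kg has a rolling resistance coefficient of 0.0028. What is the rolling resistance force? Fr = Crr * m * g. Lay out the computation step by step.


Fr = 0.0028 * 104.5 * 9.81
= 0.2926 * 9.81
= 2.87 N

2.87 N


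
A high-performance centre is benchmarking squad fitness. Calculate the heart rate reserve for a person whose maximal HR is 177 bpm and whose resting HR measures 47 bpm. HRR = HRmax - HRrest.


HRmax = 177 bpm
HRrest = 47 bpm
HRR = 177 - 47 = 130 bpm

130 bpm


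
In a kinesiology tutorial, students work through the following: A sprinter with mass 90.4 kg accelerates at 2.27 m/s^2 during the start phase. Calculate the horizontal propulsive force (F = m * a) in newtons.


F = m * a
= 90.4 * 2.27
= 205.21 N

205.21 N


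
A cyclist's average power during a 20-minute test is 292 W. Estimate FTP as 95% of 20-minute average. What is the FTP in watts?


FTP = 20-min power * 0.95
= 292 * 0.95
= 277.4 W

277.4 W


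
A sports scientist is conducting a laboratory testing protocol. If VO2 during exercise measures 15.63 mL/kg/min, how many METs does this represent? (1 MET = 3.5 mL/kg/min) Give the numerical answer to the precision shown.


METs = VO2 / 3.5 = 15.63 / 3.5 = 4.47

4.47 METs


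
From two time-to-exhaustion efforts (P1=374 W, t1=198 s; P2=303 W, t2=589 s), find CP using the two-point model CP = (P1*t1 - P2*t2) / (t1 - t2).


Work in trial 1 = 74052 J
Work in trial 2 = 178467 J
Delta work = -104415 J
Delta time = -391 s
CP = -104415 / -391 = 267.05 W

267.05 W


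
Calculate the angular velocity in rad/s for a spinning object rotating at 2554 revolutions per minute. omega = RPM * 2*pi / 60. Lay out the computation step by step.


omega = RPM * 2*pi / 60
= 2554 * 6.28318531 / 60
= 267.454 rad/s

267.454 rad/s


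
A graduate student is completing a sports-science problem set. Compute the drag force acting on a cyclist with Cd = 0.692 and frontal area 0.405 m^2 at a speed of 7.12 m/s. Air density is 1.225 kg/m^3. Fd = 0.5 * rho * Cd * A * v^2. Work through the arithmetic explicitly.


Step 1: v^2 = 50.6944
Step 2: Fd = 0.5 * 1.225 * 0.692 * 0.405 * 50.6944
= 8.702 N

8.702 N


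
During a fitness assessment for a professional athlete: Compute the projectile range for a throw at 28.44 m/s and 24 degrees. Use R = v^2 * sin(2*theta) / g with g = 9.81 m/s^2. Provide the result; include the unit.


Two times the angle = 48 degrees
sin(48) = 0.743145
R = 808.8336 * 0.743145 / 9.81 = 61.272 m

61.272 m


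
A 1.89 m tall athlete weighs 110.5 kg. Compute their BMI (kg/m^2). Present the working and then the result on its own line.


height^2 = 3.5721 m^2
BMI = 110.5 / 3.5721 = 30.93 kg/m^2

30.93 kg/m^2


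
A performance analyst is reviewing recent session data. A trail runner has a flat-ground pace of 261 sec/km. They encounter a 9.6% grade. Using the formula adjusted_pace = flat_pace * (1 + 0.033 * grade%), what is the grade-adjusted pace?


Grade factor = 1 + 0.033 * 9.6 = 1.3168
Adjusted = 261 * 1.3168 = 343.68 sec/km

343.68 s/km


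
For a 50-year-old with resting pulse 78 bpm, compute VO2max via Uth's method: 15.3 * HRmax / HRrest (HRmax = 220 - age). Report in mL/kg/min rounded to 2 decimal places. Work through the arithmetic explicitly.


Step 1: HRmax = 220 - 50 = 170 bpm
Step 2: Ratio = 170 / 78 = 2.1795
Step 3: VO2max = 15.3 * 2.1795 = 33.35 mL/kg/min

33.35 mL/kg/min


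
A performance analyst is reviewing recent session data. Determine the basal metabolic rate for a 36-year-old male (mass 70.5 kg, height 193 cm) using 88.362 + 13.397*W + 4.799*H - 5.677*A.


BMR = 88.362 + 13.397*70.5 + 4.799*193 - 5.677*36
= 1754.69 kcal/day

1754.69 kcal/day


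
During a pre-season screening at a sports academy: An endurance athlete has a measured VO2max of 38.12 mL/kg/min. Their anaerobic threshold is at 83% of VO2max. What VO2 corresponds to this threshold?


Anaerobic threshold VO2 = VO2max * 83%
= 38.12 * 0.83
= 31.64 mL/kg/min

31.64 mL/kg/min


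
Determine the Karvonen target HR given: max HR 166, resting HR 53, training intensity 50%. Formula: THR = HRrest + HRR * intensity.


HRR = HRmax - HRrest = 166 - 53 = 113
THR = 53 + 113 * 0.5
= 109.5 bpm

109.5 bpm


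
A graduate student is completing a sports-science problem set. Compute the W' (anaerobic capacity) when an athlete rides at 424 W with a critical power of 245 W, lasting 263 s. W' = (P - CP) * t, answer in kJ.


Above-CP power = 179 W
Duration = 263 s
W' = 179 * 263 = 47077 J
Convert: 47077 / 1000 = 47.077 kJ

47.077 kJ


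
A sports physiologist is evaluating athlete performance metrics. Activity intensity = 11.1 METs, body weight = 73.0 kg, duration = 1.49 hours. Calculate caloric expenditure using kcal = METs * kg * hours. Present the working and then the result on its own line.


kcal = 11.1 * 73.0 * 1.49
= 810.3 * 1.49
= 1207.35 kcal

1207.35 kcal


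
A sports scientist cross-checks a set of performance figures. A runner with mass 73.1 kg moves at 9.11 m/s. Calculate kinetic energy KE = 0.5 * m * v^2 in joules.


v^2 = 9.11^2 = 82.9921
KE = 0.5 * 73.1 * 82.9921
= 3033.36 J

3033.36 J


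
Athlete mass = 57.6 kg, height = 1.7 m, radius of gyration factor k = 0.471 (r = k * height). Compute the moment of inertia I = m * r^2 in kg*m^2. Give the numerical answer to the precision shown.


r = k * height = 0.471 * 1.7 = 0.8007 m
r^2 = 0.8007^2 = 0.64112
I = 57.6 * 0.64112 = 36.929 kg*m^2

36.929 kg*m^2


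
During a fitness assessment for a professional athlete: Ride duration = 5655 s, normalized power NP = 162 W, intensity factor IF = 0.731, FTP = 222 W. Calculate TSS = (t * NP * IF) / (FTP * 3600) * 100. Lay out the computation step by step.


Numerator = 5655 * 162 * 0.731 = 669676.41
Denominator = 222 * 3600 = 799200
TSS = 669676.41 / 799200 * 100
= 83.79

83.79 TSS


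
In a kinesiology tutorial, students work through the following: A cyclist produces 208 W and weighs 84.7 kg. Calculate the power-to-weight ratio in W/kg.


P/W = power / mass
= 208 / 84.7
= 2.456 W/kg

2.456 W/kg


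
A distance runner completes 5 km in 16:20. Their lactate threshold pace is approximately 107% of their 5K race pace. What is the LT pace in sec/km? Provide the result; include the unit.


Convert to seconds: 16 min 20 s = 980 s
Pace per km = 980 / 5 = 196.0 s/km
LT pace = 196.0 * 1.07 = 209.72 s/km

209.72 s/km


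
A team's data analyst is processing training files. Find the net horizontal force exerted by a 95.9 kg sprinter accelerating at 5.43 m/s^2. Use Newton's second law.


Newton's second law: F = m * a
F = 95.9 * 5.43 = 520.74 N

520.74 N


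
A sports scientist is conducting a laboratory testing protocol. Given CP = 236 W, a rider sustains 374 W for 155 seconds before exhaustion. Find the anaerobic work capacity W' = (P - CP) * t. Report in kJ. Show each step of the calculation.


Excess power = 374 - 236 = 138 W
Work above CP = 138 * 155 = 21390 J
W' = 21.39 kJ

21.39 kJ


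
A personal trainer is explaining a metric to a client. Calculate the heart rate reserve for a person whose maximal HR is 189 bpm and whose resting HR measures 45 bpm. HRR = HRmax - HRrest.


HRmax = 189 bpm
HRrest = 45 bpm
HRR = 189 - 45 = 144 bpm

144 bpm


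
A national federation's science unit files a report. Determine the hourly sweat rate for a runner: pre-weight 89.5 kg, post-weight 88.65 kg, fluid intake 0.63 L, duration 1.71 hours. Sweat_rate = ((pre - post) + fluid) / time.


Mass lost = 89.5 - 88.65 = 0.85 kg
Add fluid consumed: 0.85 + 0.63 = 1.48 L total sweat
Sweat rate = 1.48 / 1.71 = 0.865 L/h

0.865 L/h


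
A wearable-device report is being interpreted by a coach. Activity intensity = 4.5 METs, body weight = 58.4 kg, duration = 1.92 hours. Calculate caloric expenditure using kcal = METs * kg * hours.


kcal = 4.5 * 58.4 * 1.92
= 262.8 * 1.92
= 504.58 kcal

504.58 kcal


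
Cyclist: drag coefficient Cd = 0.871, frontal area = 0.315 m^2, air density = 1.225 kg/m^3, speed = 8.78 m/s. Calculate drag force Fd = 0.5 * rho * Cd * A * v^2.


v^2 = 8.78^2 = 77.0884
Fd = 0.5 * 1.225 * 0.871 * 0.315 * 77.0884
= 12.955 N

12.955 N


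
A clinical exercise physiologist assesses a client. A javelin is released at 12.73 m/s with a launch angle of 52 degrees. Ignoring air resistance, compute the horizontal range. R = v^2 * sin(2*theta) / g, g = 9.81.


Launch speed squared = 162.0529
sin(2 * 52 deg) = 0.970296
Range = 162.0529 * 0.970296 / 9.81
= 16.028 m

16.028 m


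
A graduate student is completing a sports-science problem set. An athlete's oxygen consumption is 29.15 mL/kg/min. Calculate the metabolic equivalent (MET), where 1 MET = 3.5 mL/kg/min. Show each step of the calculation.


MET = VO2 / 3.5
= 29.15 / 3.5
= 8.33 METs

8.33 METs


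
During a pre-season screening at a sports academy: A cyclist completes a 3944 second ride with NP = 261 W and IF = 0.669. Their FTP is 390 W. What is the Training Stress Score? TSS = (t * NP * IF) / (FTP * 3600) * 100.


t * NP * IF = 3944 * 261 * 0.669 = 688657.896
FTP * 3600 = 1404000
TSS = (688657.896 / 1404000) * 100 = 49.05

49.05 TSS


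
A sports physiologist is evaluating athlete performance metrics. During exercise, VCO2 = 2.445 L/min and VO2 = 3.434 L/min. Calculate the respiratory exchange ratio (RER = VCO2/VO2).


RER = VCO2 / VO2
= 2.445 / 3.434
= 0.712

0.712


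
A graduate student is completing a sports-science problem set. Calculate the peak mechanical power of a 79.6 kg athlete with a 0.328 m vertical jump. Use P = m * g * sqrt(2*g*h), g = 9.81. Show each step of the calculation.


First, sqrt(2gh) = sqrt(2 * 9.81 * 0.328)
= sqrt(6.43536) = 2.536801 m/s
Power = 79.6 * 9.81 * 2.536801 = 1980.93 W

1980.93 W


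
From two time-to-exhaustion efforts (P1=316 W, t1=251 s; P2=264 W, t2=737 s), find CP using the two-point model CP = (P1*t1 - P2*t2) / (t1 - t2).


Work in trial 1 = 79316 J
Work in trial 2 = 194568 J
Delta work = -115252 J
Delta time = -486 s
CP = -115252 / -486 = 237.14 W

237.14 W


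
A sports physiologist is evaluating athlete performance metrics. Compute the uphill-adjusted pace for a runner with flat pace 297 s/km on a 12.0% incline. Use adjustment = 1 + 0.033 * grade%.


Adjustment factor = 1 + 0.033 * 12.0 = 1.396
Grade-adjusted pace = 297 * 1.396 = 414.61 s/km

414.61 s/km


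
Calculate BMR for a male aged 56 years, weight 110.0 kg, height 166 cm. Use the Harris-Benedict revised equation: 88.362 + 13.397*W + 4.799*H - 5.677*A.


Substituting values:
W term = 13.397 * 110.0 = 1473.67
H term = 4.799 * 166 = 796.634
A term = 5.677 * 56 = 317.912
BMR = 2040.75 kcal/day

2040.75 kcal/day


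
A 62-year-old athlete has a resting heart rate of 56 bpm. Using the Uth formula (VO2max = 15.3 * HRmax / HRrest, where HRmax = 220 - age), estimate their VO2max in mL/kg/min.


HRmax = 220 - 62 = 158 bpm
Ratio = HRmax / HRrest = 158 / 56 = 2.8214
VO2max = 15.3 * 2.8214 = 43.17 mL/kg/min

43.17 mL/kg/min


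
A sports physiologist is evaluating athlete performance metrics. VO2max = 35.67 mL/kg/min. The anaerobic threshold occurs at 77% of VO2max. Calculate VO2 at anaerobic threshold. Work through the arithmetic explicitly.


AT fraction = 77 / 100 = 0.77
AT VO2 = 35.67 * 0.77
= 27.47 mL/kg/min

27.47 mL/kg/min


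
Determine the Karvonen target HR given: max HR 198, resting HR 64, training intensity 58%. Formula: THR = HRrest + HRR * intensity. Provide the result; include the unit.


HRR = HRmax - HRrest = 198 - 64 = 134
THR = 64 + 134 * 0.58
= 141.72 bpm

141.72 bpm


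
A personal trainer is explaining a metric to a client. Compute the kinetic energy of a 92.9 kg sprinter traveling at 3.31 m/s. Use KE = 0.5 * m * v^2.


Velocity squared = 10.9561
KE = 0.5 * 92.9 * 10.9561 = 508.91 J

508.91 J


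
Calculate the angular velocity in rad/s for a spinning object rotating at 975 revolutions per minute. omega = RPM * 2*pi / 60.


omega = RPM * 2*pi / 60
= 975 * 6.28318531 / 60
= 102.102 rad/s

102.102 rad/s


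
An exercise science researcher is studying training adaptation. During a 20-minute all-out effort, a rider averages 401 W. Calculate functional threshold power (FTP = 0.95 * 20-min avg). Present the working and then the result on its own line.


FTP = 0.95 * 401
= 380.95 W

380.95 W


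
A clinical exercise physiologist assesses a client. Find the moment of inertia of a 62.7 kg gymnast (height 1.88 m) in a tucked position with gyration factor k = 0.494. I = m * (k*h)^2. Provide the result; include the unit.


Radius of gyration = 0.494 * 1.88 = 0.92872 m
I = 62.7 * 0.92872^2
= 62.7 * 0.862521
= 54.08 kg*m^2

54.08 kg*m^2


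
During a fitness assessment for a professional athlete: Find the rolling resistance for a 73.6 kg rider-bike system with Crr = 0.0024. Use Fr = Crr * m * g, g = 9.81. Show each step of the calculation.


m * g = 73.6 * 9.81 = 722.016 N
Fr = 0.0024 * 722.016 = 1.733 N

1.733 N


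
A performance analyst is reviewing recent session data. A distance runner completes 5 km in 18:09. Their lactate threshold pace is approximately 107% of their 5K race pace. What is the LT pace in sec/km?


Convert to seconds: 18 min 9 s = 1089 s
Pace per km = 1089 / 5 = 217.8 s/km
LT pace = 217.8 * 1.07 = 233.05 s/km

233.05 s/km
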